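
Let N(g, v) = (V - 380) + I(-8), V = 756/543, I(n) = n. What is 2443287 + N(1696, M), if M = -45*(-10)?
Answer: 442164971/181 ≈ 2.4429e+6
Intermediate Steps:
V = 252/181 (V = 756*(1/543) = 252/181 ≈ 1.3923)
M = 450
N(g, v) = -69976/181 (N(g, v) = (252/181 - 380) - 8 = -68528/181 - 8 = -69976/181)
2443287 + N(1696, M) = 2443287 - 69976/181 = 442164971/181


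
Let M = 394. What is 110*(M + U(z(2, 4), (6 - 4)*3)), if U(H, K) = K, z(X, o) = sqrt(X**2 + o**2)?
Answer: 44000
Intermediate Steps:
110*(M + U(z(2, 4), (6 - 4)*3)) = 110*(394 + (6 - 4)*3) = 110*(394 + 2*3) = 110*(394 + 6) = 110*400 = 44000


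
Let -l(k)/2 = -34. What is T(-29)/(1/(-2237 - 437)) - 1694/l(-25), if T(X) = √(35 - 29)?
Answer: -847/34 - 2674*√6 ≈ -6574.8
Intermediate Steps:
T(X) = √6
l(k) = 68 (l(k) = -2*(-34) = 68)
T(-29)/(1/(-2237 - 437)) - 1694/l(-25) = √6/(1/(-2237 - 437)) - 1694/68 = √6/(1/(-2674)) - 1694*1/68 = √6/(-1/2674) - 847/34 = √6*(-2674) - 847/34 = -2674*√6 - 847/34 = -847/34 - 2674*√6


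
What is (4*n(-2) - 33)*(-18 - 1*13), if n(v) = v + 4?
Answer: 775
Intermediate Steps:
n(v) = 4 + v
(4*n(-2) - 33)*(-18 - 1*13) = (4*(4 - 2) - 33)*(-18 - 1*13) = (4*2 - 33)*(-18 - 13) = (8 - 33)*(-31) = -25*(-31) = 775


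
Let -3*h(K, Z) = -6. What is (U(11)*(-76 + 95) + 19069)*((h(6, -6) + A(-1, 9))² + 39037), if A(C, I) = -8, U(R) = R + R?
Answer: 761415551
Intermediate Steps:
U(R) = 2*R
h(K, Z) = 2 (h(K, Z) = -⅓*(-6) = 2)
(U(11)*(-76 + 95) + 19069)*((h(6, -6) + A(-1, 9))² + 39037) = ((2*11)*(-76 + 95) + 19069)*((2 - 8)² + 39037) = (22*19 + 19069)*((-6)² + 39037) = (418 + 19069)*(36 + 39037) = 19487*39073 = 761415551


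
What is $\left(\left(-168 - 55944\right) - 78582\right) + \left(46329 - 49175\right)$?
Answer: $-137540$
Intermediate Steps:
$\left(\left(-168 - 55944\right) - 78582\right) + \left(46329 - 49175\right) = \left(-56112 - 78582\right) - 2846 = -134694 - 2846 = -137540$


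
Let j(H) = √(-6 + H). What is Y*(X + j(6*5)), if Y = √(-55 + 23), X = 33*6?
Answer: 8*I*√2*(99 + √6) ≈ 1147.8*I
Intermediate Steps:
X = 198
Y = 4*I*√2 (Y = √(-32) = 4*I*√2 ≈ 5.6569*I)
Y*(X + j(6*5)) = (4*I*√2)*(198 + √(-6 + 6*5)) = (4*I*√2)*(198 + √(-6 + 30)) = (4*I*√2)*(198 + √24) = (4*I*√2)*(198 + 2*√6) = 4*I*√2*(198 + 2*√6)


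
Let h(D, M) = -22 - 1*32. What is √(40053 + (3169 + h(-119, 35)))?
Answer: 4*√2698 ≈ 207.77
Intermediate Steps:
h(D, M) = -54 (h(D, M) = -22 - 32 = -54)
√(40053 + (3169 + h(-119, 35))) = √(40053 + (3169 - 54)) = √(40053 + 3115) = √43168 = 4*√2698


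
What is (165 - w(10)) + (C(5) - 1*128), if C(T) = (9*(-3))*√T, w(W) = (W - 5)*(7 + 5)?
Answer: -23 - 27*√5 ≈ -83.374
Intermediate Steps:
w(W) = -60 + 12*W (w(W) = (-5 + W)*12 = -60 + 12*W)
C(T) = -27*√T
(165 - w(10)) + (C(5) - 1*128) = (165 - (-60 + 12*10)) + (-27*√5 - 1*128) = (165 - (-60 + 120)) + (-27*√5 - 128) = (165 - 1*60) + (-128 - 27*√5) = (165 - 60) + (-128 - 27*√5) = 105 + (-128 - 27*√5) = -23 - 27*√5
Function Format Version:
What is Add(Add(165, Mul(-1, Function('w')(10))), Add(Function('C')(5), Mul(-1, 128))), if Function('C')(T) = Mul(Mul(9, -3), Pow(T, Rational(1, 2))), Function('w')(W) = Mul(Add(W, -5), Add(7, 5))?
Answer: Add(-23, Mul(-27, Pow(5, Rational(1, 2)))) ≈ -83.374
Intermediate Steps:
Function('w')(W) = Add(-60, Mul(12, W)) (Function('w')(W) = Mul(Add(-5, W), 12) = Add(-60, Mul(12, W)))
Function('C')(T) = Mul(-27, Pow(T, Rational(1, 2)))
Add(Add(165, Mul(-1, Function('w')(10))), Add(Function('C')(5), Mul(-1, 128))) = Add(Add(165, Mul(-1, Add(-60, Mul(12, 10)))), Add(Mul(-27, Pow(5, Rational(1, 2))), Mul(-1, 128))) = Add(Add(165, Mul(-1, Add(-60, 120))), Add(Mul(-27, Pow(5, Rational(1, 2))), -128)) = Add(Add(165, Mul(-1, 60)), Add(-128, Mul(-27, Pow(5, Rational(1, 2))))) = Add(Add(165, -60), Add(-128, Mul(-27, Pow(5, Rational(1, 2))))) = Add(105, Add(-128, Mul(-27, Pow(5, Rational(1, 2))))) = Add(-23, Mul(-27, Pow(5, Rational(1, 2))))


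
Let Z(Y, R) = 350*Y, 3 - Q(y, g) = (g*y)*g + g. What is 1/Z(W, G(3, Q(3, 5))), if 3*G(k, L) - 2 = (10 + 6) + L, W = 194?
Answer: 1/67900 ≈ 1.4728e-5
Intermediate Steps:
Q(y, g) = 3 - g - y*g**2 (Q(y, g) = 3 - ((g*y)*g + g) = 3 - (y*g**2 + g) = 3 - (g + y*g**2) = 3 + (-g - y*g**2) = 3 - g - y*g**2)
G(k, L) = 6 + L/3 (G(k, L) = 2/3 + ((10 + 6) + L)/3 = 2/3 + (16 + L)/3 = 2/3 + (16/3 + L/3) = 6 + L/3)
1/Z(W, G(3, Q(3, 5))) = 1/(350*194) = 1/67900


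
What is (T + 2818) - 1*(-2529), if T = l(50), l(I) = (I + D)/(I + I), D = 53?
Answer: 534803/100 ≈ 5348.0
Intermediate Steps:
l(I) = (53 + I)/(2*I) (l(I) = (I + 53)/(I + I) = (53 + I)/((2*I)) = (53 + I)*(1/(2*I)) = (53 + I)/(2*I))
T = 103/100 (T = (½)*(53 + 50)/50 = (½)*(1/50)*103 = 103/100 ≈ 1.0300)
(T + 2818) - 1*(-2529) = (103/100 + 2818) - 1*(-2529) = 281903/100 + 2529 = 534803/100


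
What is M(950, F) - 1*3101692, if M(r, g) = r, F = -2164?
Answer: -3100742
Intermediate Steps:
M(950, F) - 1*3101692 = 950 - 1*3101692 = 950 - 3101692 = -3100742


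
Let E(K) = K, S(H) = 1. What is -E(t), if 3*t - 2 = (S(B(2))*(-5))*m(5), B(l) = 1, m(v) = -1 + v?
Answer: 6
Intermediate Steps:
t = -6 (t = 2/3 + ((1*(-5))*(-1 + 5))/3 = 2/3 + (-5*4)/3 = 2/3 + (1/3)*(-20) = 2/3 - 20/3 = -6)
-E(t) = -1*(-6) = 6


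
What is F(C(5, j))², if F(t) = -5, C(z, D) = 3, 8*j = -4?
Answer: 25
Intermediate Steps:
j = -½ (j = (⅛)*(-4) = -½ ≈ -0.50000)
F(C(5, j))² = (-5)² = 25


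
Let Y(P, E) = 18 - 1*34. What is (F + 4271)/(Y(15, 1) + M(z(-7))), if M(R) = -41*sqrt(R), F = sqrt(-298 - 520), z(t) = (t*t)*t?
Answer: (-sqrt(818) + 4271*I)/(-16*I + 287*sqrt(7)) ≈ -0.15612 + 5.6214*I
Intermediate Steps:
z(t) = t**3 (z(t) = t**2*t = t**3)
F = I*sqrt(818) (F = sqrt(-818) = I*sqrt(818) ≈ 28.601*I)
Y(P, E) = -16 (Y(P, E) = 18 - 34 = -16)
(F + 4271)/(Y(15, 1) + M(z(-7))) = (I*sqrt(818) + 4271)/(-16 - 41*7*I*sqrt(7)) = (4271 + I*sqrt(818))/(-16 - 287*I*sqrt(7))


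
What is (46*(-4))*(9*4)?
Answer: -6624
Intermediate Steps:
(46*(-4))*(9*4) = -184*36 = -6624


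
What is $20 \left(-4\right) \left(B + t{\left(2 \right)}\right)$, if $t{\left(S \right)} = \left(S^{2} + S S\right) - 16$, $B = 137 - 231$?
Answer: $8160$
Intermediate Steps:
$B = -94$ ($B = 137 - 231 = -94$)
$t{\left(S \right)} = -16 + 2 S^{2}$ ($t{\left(S \right)} = \left(S^{2} + S^{2}\right) - 16 = 2 S^{2} - 16 = -16 + 2 S^{2}$)
$20 \left(-4\right) \left(B + t{\left(2 \right)}\right) = 20 \left(-4\right) \left(-94 - \left(16 - 2 \cdot 2^{2}\right)\right) = - 80 \left(-94 + \left(-16 + 2 \cdot 4\right)\right) = - 80 \left(-94 + \left(-16 + 8\right)\right) = - 80 \left(-94 - 8\right) = \left(-80\right) \left(-102\right) = 8160$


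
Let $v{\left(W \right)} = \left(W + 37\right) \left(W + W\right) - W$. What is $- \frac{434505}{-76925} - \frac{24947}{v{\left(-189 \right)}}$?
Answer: $\frac{185023942}{35474733} \approx 5.2157$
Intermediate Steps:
$v{\left(W \right)} = - W + 2 W \left(37 + W\right)$ ($v{\left(W \right)} = \left(37 + W\right) 2 W - W = 2 W \left(37 + W\right) - W = - W + 2 W \left(37 + W\right)$)
$- \frac{434505}{-76925} - \frac{24947}{v{\left(-189 \right)}} = - \frac{434505}{-76925} - \frac{24947}{\left(-189\right) \left(73 + 2 \left(-189\right)\right)} = \left(-434505\right) \left(- \frac{1}{76925}\right) - \frac{24947}{\left(-189\right) \left(73 - 378\right)} = \frac{86901}{15385} - \frac{24947}{\left(-189\right) \left(-305\right)} = \frac{86901}{15385} - \frac{24947}{57645} = \frac{185023942}{35474733}$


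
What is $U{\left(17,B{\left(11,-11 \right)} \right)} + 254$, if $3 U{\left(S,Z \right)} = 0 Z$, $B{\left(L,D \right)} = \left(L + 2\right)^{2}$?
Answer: $254$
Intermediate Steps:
$B{\left(L,D \right)} = \left(2 + L\right)^{2}$
$U{\left(S,Z \right)} = 0$ ($U{\left(S,Z \right)} = \frac{0 Z}{3} = \frac{1}{3} \cdot 0 = 0$)
$U{\left(17,B{\left(11,-11 \right)} \right)} + 254 = 0 + 254 = 254$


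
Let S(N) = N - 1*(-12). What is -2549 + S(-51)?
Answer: -2588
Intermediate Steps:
S(N) = 12 + N (S(N) = N + 12 = 12 + N)
-2549 + S(-51) = -2549 + (12 - 51) = -2549 - 39 = -2588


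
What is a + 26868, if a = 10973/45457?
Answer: 1221349649/45457 ≈ 26868.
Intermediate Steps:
a = 10973/45457 (a = 10973*(1/45457) = 10973/45457 ≈ 0.24139)
a + 26868 = 10973/45457 + 26868 = 1221349649/45457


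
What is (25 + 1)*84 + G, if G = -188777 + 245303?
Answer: 58710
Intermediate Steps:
G = 56526
(25 + 1)*84 + G = (25 + 1)*84 + 56526 = 26*84 + 56526 = 2184 + 56526 = 58710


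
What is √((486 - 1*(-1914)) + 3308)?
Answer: 2*√1427 ≈ 75.551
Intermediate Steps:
√((486 - 1*(-1914)) + 3308) = √((486 + 1914) + 3308) = √(2400 + 3308) = √5708 = 2*√1427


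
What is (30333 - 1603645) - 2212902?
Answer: -3786214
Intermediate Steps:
(30333 - 1603645) - 2212902 = -1573312 - 2212902 = -3786214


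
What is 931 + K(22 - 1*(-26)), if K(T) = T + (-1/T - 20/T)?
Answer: 15657/16 ≈ 978.56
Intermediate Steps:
K(T) = T - 21/T
931 + K(22 - 1*(-26)) = 931 + ((22 - 1*(-26)) - 21/(22 - 1*(-26))) = 931 + ((22 + 26) - 21/(22 + 26)) = 931 + (48 - 21/48) = 931 + (48 - 21*1/48) = 931 + (48 - 7/16) = 931 + 761/16 = 15657/16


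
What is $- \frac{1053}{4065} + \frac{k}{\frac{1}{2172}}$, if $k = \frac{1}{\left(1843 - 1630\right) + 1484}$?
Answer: $\frac{2347413}{2299435} \approx 1.0209$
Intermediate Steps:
$k = \frac{1}{1697}$ ($k = \frac{1}{213 + 1484} = \frac{1}{1697} \approx 0.00058927$)
$- \frac{1053}{4065} + \frac{k}{\frac{1}{2172}} = - \frac{1053}{4065} + \frac{1}{1697 \cdot \frac{1}{2172}} = \left(-1053\right) \frac{1}{4065} + \frac{\frac{1}{\frac{1}{2172}}}{1697} = - \frac{351}{1355} + \frac{1}{1697} \cdot 2172 = - \frac{351}{1355} + \frac{2172}{1697} = \frac{2347413}{2299435}$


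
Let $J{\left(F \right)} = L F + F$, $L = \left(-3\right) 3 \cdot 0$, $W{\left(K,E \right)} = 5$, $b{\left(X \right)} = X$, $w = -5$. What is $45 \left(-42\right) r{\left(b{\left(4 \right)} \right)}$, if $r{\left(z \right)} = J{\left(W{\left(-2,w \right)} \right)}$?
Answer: $-9450$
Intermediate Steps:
$L = 0$ ($L = \left(-9\right) 0 = 0$)
$J{\left(F \right)} = F$ ($J{\left(F \right)} = 0 F + F = 0 + F = F$)
$r{\left(z \right)} = 5$
$45 \left(-42\right) r{\left(b{\left(4 \right)} \right)} = 45 \left(-42\right) 5 = \left(-1890\right) 5 = -9450$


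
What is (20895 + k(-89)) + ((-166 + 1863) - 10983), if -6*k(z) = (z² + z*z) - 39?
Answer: 53851/6 ≈ 8975.2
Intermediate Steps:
k(z) = 13/2 - z²/3 (k(z) = -((z² + z*z) - 39)/6 = -((z² + z²) - 39)/6 = -(2*z² - 39)/6 = -(-39 + 2*z²)/6 = 13/2 - z²/3)
(20895 + k(-89)) + ((-166 + 1863) - 10983) = (20895 + (13/2 - ⅓*(-89)²)) + ((-166 + 1863) - 10983) = (20895 + (13/2 - ⅓*7921)) + (1697 - 10983) = (20895 + (13/2 - 7921/3)) - 9286 = (20895 - 15803/6) - 9286 = 109567/6 - 9286 = 53851/6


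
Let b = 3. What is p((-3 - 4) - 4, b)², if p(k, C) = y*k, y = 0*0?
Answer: 0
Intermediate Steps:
y = 0
p(k, C) = 0 (p(k, C) = 0*k = 0)
p((-3 - 4) - 4, b)² = 0² = 0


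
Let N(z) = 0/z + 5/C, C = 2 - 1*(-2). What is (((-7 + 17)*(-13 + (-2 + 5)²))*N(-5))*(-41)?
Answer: 2050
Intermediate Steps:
C = 4 (C = 2 + 2 = 4)
N(z) = 5/4 (N(z) = 0/z + 5/4 = 0 + 5*(¼) = 0 + 5/4 = 5/4)
(((-7 + 17)*(-13 + (-2 + 5)²))*N(-5))*(-41) = (((-7 + 17)*(-13 + (-2 + 5)²))*(5/4))*(-41) = ((10*(-13 + 3²))*(5/4))*(-41) = ((10*(-13 + 9))*(5/4))*(-41) = ((10*(-4))*(5/4))*(-41) = -40*5/4*(-41) = -50*(-41) = 2050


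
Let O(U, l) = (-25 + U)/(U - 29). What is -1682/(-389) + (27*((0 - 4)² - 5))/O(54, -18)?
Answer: 2937103/11281 ≈ 260.36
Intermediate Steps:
O(U, l) = (-25 + U)/(-29 + U)
-1682/(-389) + (27*((0 - 4)² - 5))/O(54, -18) = -1682/(-389) + (27*((0 - 4)² - 5))/(((-25 + 54)/(-29 + 54))) = -1682*(-1/389) + (27*((-4)² - 5))/((29/25)) = 1682/389 + (27*(16 - 5))/(((1/25)*29)) = 1682/389 + (27*11)/(29/25) = 1682/389 + 297*(25/29) = 1682/389 + 7425/29 = 2937103/11281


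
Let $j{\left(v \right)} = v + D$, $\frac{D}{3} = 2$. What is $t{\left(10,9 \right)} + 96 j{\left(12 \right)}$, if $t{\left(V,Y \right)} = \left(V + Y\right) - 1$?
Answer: $1746$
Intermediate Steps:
$t{\left(V,Y \right)} = -1 + V + Y$
$D = 6$ ($D = 3 \cdot 2 = 6$)
$j{\left(v \right)} = 6 + v$ ($j{\left(v \right)} = v + 6 = 6 + v$)
$t{\left(10,9 \right)} + 96 j{\left(12 \right)} = \left(-1 + 10 + 9\right) + 96 \left(6 + 12\right) = 18 + 96 \cdot 18 = 18 + 1728 = 1746$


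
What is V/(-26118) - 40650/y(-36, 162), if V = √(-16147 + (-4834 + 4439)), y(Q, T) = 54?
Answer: -6775/9 - I*√1838/8706 ≈ -752.78 - 0.0049244*I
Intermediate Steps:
V = 3*I*√1838 (V = √(-16147 - 395) = √(-16542) = 3*I*√1838 ≈ 128.62*I)
V/(-26118) - 40650/y(-36, 162) = (3*I*√1838)/(-26118) - 40650/54 = (3*I*√1838)*(-1/26118) - 40650*1/54 = -I*√1838/8706 - 6775/9 = -6775/9 - I*√1838/8706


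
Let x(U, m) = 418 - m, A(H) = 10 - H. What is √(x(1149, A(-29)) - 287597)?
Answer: I*√287218 ≈ 535.93*I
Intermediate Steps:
√(x(1149, A(-29)) - 287597) = √((418 - (10 - 1*(-29))) - 287597) = √((418 - (10 + 29)) - 287597) = √((418 - 1*39) - 287597) = √((418 - 39) - 287597) = √(379 - 287597) = √(-287218) = I*√287218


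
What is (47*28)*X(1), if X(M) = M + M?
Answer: 2632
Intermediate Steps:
X(M) = 2*M
(47*28)*X(1) = (47*28)*(2*1) = 1316*2 = 2632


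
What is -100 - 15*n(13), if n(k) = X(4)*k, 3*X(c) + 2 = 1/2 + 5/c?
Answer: -335/4 ≈ -83.750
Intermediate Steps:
X(c) = -½ + 5/(3*c) (X(c) = -⅔ + (1/2 + 5/c)/3 = -⅔ + (1*(½) + 5/c)/3 = -⅔ + (½ + 5/c)/3 = -⅔ + (⅙ + 5/(3*c)) = -½ + 5/(3*c))
n(k) = -k/12 (n(k) = ((⅙)*(10 - 3*4)/4)*k = ((⅙)*(¼)*(10 - 12))*k = ((⅙)*(¼)*(-2))*k = -k/12)
-100 - 15*n(13) = -100 - (-5)*13/4 = -100 - 15*(-13/12) = -100 + 65/4 = -335/4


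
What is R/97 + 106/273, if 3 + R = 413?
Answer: 122212/26481 ≈ 4.6151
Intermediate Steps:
R = 410 (R = -3 + 413 = 410)
R/97 + 106/273 = 410/97 + 106/273 = 122212/26481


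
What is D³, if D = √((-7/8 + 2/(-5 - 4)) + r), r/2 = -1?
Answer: -223*I*√446/864 ≈ -5.4508*I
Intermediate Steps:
r = -2 (r = 2*(-1) = -2)
D = I*√446/12 (D = √((-7/8 + 2/(-5 - 4)) - 2) = √((-7*⅛ + 2/(-9)) - 2) = √((-7/8 + 2*(-⅑)) - 2) = √((-7/8 - 2/9) - 2) = √(-79/72 - 2) = √(-223/72) = I*√446/12 ≈ 1.7599*I)
D³ = (I*√446/12)³ = -223*I*√446/864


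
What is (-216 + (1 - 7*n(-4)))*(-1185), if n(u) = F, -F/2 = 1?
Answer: 238185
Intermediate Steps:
F = -2 (F = -2*1 = -2)
n(u) = -2
(-216 + (1 - 7*n(-4)))*(-1185) = (-216 + (1 - 7*(-2)))*(-1185) = (-216 + (1 + 14))*(-1185) = (-216 + 15)*(-1185) = -201*(-1185) = 238185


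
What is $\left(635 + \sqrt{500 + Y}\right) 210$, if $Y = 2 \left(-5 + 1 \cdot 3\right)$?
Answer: $133350 + 840 \sqrt{31} \approx 1.3803 \cdot 10^{5}$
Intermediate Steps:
$Y = -4$ ($Y = 2 \left(-5 + 3\right) = 2 \left(-2\right) = -4$)
$\left(635 + \sqrt{500 + Y}\right) 210 = \left(635 + \sqrt{500 - 4}\right) 210 = \left(635 + \sqrt{496}\right) 210 = \left(635 + 4 \sqrt{31}\right) 210 = 133350 + 840 \sqrt{31}$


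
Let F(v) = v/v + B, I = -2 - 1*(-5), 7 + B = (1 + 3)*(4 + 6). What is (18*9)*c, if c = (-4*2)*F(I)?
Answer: -44064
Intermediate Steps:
B = 33 (B = -7 + (1 + 3)*(4 + 6) = -7 + 4*10 = -7 + 40 = 33)
I = 3 (I = -2 + 5 = 3)
F(v) = 34 (F(v) = v/v + 33 = 1 + 33 = 34)
c = -272 (c = -4*2*34 = -8*34 = -272)
(18*9)*c = (18*9)*(-272) = 162*(-272) = -44064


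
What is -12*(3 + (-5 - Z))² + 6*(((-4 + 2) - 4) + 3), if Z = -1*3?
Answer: -30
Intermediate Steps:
Z = -3
-12*(3 + (-5 - Z))² + 6*(((-4 + 2) - 4) + 3) = -12*(3 + (-5 - 1*(-3)))² + 6*(((-4 + 2) - 4) + 3) = -12*(3 + (-5 + 3))² + 6*((-2 - 4) + 3) = -12*(3 - 2)² + 6*(-6 + 3) = -12*1² + 6*(-3) = -12*1 - 18 = -12 - 18 = -30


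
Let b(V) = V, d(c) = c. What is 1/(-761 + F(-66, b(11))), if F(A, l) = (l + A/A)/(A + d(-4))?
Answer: -35/26641 ≈ -0.0013138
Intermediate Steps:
F(A, l) = (1 + l)/(-4 + A) (F(A, l) = (l + A/A)/(A - 4) = (l + 1)/(-4 + A) = (1 + l)/(-4 + A))
1/(-761 + F(-66, b(11))) = 1/(-761 + (1 + 11)/(-4 - 66)) = 1/(-761 + 12/(-70)) = 1/(-761 - 1/70*12) = 1/(-761 - 6/35) = 1/(-26641/35) = -35/26641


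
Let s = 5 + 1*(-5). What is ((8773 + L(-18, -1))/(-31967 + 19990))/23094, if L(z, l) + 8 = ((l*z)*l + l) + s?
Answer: -4373/138298419 ≈ -3.1620e-5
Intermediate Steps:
s = 0 (s = 5 - 5 = 0)
L(z, l) = -8 + l + z*l² (L(z, l) = -8 + (((l*z)*l + l) + 0) = -8 + ((z*l² + l) + 0) = -8 + ((l + z*l²) + 0) = -8 + (l + z*l²) = -8 + l + z*l²)
((8773 + L(-18, -1))/(-31967 + 19990))/23094 = ((8773 + (-8 - 1 - 18*(-1)²))/(-31967 + 19990))/23094 = ((8773 + (-8 - 1 - 18*1))/(-11977))*(1/23094) = ((8773 + (-8 - 1 - 18))*(-1/11977))*(1/23094) = ((8773 - 27)*(-1/11977))*(1/23094) = (8746*(-1/11977))*(1/23094) = -8746/11977*1/23094 = -4373/138298419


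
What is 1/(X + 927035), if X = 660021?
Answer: 1/1587056 ≈ 6.3010e-7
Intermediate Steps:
1/(X + 927035) = 1/(660021 + 927035) = 1/1587056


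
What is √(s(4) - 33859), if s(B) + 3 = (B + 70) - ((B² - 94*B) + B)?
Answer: 2*I*√8358 ≈ 182.84*I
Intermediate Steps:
s(B) = 67 - B² + 94*B (s(B) = -3 + ((B + 70) - ((B² - 94*B) + B)) = -3 + ((70 + B) - (B² - 93*B)) = -3 + ((70 + B) + (-B² + 93*B)) = -3 + (70 - B² + 94*B) = 67 - B² + 94*B)
√(s(4) - 33859) = √((67 - 1*4² + 94*4) - 33859) = √((67 - 1*16 + 376) - 33859) = √((67 - 16 + 376) - 33859) = √(427 - 33859) = √(-33432) = 2*I*√8358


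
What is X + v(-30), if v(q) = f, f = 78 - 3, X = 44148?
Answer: 44223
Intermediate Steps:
f = 75
v(q) = 75
X + v(-30) = 44148 + 75 = 44223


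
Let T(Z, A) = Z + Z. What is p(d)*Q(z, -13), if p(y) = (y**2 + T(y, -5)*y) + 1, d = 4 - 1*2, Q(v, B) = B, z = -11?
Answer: -169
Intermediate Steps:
T(Z, A) = 2*Z
d = 2 (d = 4 - 2 = 2)
p(y) = 1 + 3*y**2 (p(y) = (y**2 + (2*y)*y) + 1 = (y**2 + 2*y**2) + 1 = 3*y**2 + 1 = 1 + 3*y**2)
p(d)*Q(z, -13) = (1 + 3*2**2)*(-13) = (1 + 3*4)*(-13) = (1 + 12)*(-13) = 13*(-13) = -169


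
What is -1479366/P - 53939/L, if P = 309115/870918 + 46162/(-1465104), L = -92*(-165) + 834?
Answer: -2519070092072697863137/550724537682618 ≈ -4.5741e+6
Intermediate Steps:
L = 16014 (L = 15180 + 834 = 16014)
P = 34390192187/106332120456 (P = 309115*(1/870918) + 46162*(-1/1465104) = 309115/870918 - 23081/732552 = 34390192187/106332120456 ≈ 0.32342)
-1479366/P - 53939/L = -1479366/34390192187/106332120456 - 53939/16014 = -1479366*106332120456/34390192187 - 53939*1/16014 = -157304123710510896/34390192187 - 53939/16014 = -2519070092072697863137/550724537682618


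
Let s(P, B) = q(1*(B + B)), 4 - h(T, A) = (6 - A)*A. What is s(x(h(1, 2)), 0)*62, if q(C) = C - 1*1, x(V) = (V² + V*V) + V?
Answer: -62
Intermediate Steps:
h(T, A) = 4 - A*(6 - A) (h(T, A) = 4 - (6 - A)*A = 4 - A*(6 - A))
x(V) = V + 2*V² (x(V) = (V² + V²) + V = 2*V² + V = V + 2*V²)
q(C) = -1 + C (q(C) = C - 1 = -1 + C)
s(P, B) = -1 + 2*B (s(P, B) = -1 + 1*(B + B) = -1 + 1*(2*B) = -1 + 2*B)
s(x(h(1, 2)), 0)*62 = (-1 + 2*0)*62 = (-1 + 0)*62 = -1*62 = -62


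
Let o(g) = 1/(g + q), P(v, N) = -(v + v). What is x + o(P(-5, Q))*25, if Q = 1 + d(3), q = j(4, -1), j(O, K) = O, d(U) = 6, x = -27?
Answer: -353/14 ≈ -25.214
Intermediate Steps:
q = 4
Q = 7 (Q = 1 + 6 = 7)
P(v, N) = -2*v
o(g) = 1/(4 + g) (o(g) = 1/(g + 4) = 1/(4 + g))
x + o(P(-5, Q))*25 = -27 + 25/(4 - 2*(-5)) = -27 + 25/(4 + 10) = -27 + 25/14 = -353/14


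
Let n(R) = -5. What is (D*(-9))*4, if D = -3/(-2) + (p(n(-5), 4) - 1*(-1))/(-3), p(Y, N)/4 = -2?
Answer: -138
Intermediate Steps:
p(Y, N) = -8 (p(Y, N) = 4*(-2) = -8)
D = 23/6 (D = -3/(-2) + (-8 - 1*(-1))/(-3) = -3*(-½) + (-8 + 1)*(-⅓) = 3/2 - 7*(-⅓) = 3/2 + 7/3 = 23/6 ≈ 3.8333)
(D*(-9))*4 = ((23/6)*(-9))*4 = -69/2*4 = -138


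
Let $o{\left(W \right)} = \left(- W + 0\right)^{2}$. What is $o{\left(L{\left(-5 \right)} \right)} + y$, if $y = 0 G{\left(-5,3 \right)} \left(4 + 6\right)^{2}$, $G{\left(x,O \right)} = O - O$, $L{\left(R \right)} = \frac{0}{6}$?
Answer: $0$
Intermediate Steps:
$L{\left(R \right)} = 0$ ($L{\left(R \right)} = 0 \cdot \frac{1}{6} = 0$)
$G{\left(x,O \right)} = 0$
$y = 0$ ($y = 0 \cdot 0 \left(4 + 6\right)^{2} = 0 \cdot 10^{2} = 0 \cdot 100 = 0$)
$o{\left(W \right)} = W^{2}$ ($o{\left(W \right)} = \left(- W\right)^{2} = W^{2}$)
$o{\left(L{\left(-5 \right)} \right)} + y = 0^{2} + 0 = 0 + 0 = 0$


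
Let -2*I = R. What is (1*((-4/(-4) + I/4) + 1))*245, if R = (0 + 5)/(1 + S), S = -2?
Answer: 5145/8 ≈ 643.13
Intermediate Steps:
R = -5 (R = (0 + 5)/(1 - 2) = 5/(-1) = 5*(-1) = -5)
I = 5/2 (I = -½*(-5) = 5/2 ≈ 2.5000)
(1*((-4/(-4) + I/4) + 1))*245 = (1*((-4/(-4) + (5/2)/4) + 1))*245 = (1*((-4*(-¼) + (5/2)*(¼)) + 1))*245 = (1*((1 + 5/8) + 1))*245 = (1*(13/8 + 1))*245 = (1*(21/8))*245 = (21/8)*245 = 5145/8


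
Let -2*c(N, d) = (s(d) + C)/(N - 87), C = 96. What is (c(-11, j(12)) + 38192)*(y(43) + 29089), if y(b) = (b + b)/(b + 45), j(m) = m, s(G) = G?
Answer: 2395360071165/2156 ≈ 1.1110e+9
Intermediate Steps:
y(b) = 2*b/(45 + b) (y(b) = (2*b)/(45 + b) = 2*b/(45 + b))
c(N, d) = -(96 + d)/(2*(-87 + N)) (c(N, d) = -(d + 96)/(2*(N - 87)) = -(96 + d)/(2*(-87 + N)))
(c(-11, j(12)) + 38192)*(y(43) + 29089) = ((-96 - 1*12)/(2*(-87 - 11)) + 38192)*(2*43/(45 + 43) + 29089) = ((½)*(-96 - 12)/(-98) + 38192)*(2*43/88 + 29089) = ((½)*(-1/98)*(-108) + 38192)*(2*43*(1/88) + 29089) = (27/49 + 38192)*(43/44 + 29089) = (1871435/49)*(1279959/44) = 2395360071165/2156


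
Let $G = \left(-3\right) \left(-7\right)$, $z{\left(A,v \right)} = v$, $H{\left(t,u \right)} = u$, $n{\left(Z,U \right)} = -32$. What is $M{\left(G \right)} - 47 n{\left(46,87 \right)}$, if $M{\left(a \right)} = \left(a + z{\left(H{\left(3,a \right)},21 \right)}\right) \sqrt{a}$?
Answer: $1504 + 42 \sqrt{21} \approx 1696.5$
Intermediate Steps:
$G = 21$
$M{\left(a \right)} = \sqrt{a} \left(21 + a\right)$ ($M{\left(a \right)} = \left(a + 21\right) \sqrt{a} = \left(21 + a\right) \sqrt{a} = \sqrt{a} \left(21 + a\right)$)
$M{\left(G \right)} - 47 n{\left(46,87 \right)} = \sqrt{21} \left(21 + 21\right) - -1504 = \sqrt{21} \cdot 42 + 1504 = 42 \sqrt{21} + 1504 = 1504 + 42 \sqrt{21}$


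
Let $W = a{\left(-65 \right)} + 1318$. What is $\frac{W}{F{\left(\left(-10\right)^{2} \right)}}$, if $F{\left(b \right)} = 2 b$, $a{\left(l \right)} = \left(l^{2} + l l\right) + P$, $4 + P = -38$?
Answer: $\frac{4863}{100} \approx 48.63$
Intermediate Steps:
$P = -42$ ($P = -4 - 38 = -42$)
$a{\left(l \right)} = -42 + 2 l^{2}$ ($a{\left(l \right)} = \left(l^{2} + l l\right) - 42 = \left(l^{2} + l^{2}\right) - 42 = 2 l^{2} - 42 = -42 + 2 l^{2}$)
$W = 9726$ ($W = \left(-42 + 2 \left(-65\right)^{2}\right) + 1318 = \left(-42 + 2 \cdot 4225\right) + 1318 = \left(-42 + 8450\right) + 1318 = 8408 + 1318 = 9726$)
$\frac{W}{F{\left(\left(-10\right)^{2} \right)}} = \frac{9726}{2 \left(-10\right)^{2}} = \frac{9726}{2 \cdot 100} = \frac{9726}{200} = 9726 \cdot \frac{1}{200} = \frac{4863}{100}$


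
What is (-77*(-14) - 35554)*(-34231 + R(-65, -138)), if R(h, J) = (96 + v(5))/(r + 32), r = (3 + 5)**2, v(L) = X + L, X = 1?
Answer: 4720445301/4 ≈ 1.1801e+9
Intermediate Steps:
v(L) = 1 + L
r = 64 (r = 8**2 = 64)
R(h, J) = 17/16 (R(h, J) = (96 + (1 + 5))/(64 + 32) = (96 + 6)/96 = 102*(1/96) = 17/16)
(-77*(-14) - 35554)*(-34231 + R(-65, -138)) = (-77*(-14) - 35554)*(-34231 + 17/16) = (1078 - 35554)*(-547679/16) = -34476*(-547679/16) = 4720445301/4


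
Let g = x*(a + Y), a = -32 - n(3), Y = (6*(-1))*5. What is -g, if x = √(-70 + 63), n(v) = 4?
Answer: 66*I*√7 ≈ 174.62*I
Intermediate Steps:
x = I*√7 (x = √(-7) = I*√7 ≈ 2.6458*I)
Y = -30 (Y = -6*5 = -30)
a = -36 (a = -32 - 1*4 = -32 - 4 = -36)
g = -66*I*√7 (g = (I*√7)*(-36 - 30) = (I*√7)*(-66) = -66*I*√7 ≈ -174.62*I)
-g = -(-66)*I*√7 = 66*I*√7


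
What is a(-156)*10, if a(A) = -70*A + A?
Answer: 107640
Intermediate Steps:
a(A) = -69*A
a(-156)*10 = -69*(-156)*10 = 10764*10 = 107640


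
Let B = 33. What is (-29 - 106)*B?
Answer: -4455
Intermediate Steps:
(-29 - 106)*B = (-29 - 106)*33 = -135*33 = -4455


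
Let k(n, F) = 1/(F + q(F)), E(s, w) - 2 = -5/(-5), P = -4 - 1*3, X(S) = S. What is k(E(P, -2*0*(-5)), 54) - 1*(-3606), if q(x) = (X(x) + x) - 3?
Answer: 573355/159 ≈ 3606.0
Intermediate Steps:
q(x) = -3 + 2*x (q(x) = (x + x) - 3 = 2*x - 3 = -3 + 2*x)
P = -7 (P = -4 - 3 = -7)
E(s, w) = 3 (E(s, w) = 2 - 5/(-5) = 2 - 5*(-⅕) = 2 + 1 = 3)
k(n, F) = 1/(-3 + 3*F) (k(n, F) = 1/(F + (-3 + 2*F)) = 1/(-3 + 3*F))
k(E(P, -2*0*(-5)), 54) - 1*(-3606) = 1/(3*(-1 + 54)) - 1*(-3606) = (⅓)/53 + 3606 = (⅓)*(1/53) + 3606 = 1/159 + 3606 = 573355/159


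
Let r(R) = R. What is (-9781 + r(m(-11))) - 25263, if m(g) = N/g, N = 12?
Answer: -385496/11 ≈ -35045.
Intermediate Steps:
m(g) = 12/g
(-9781 + r(m(-11))) - 25263 = (-9781 + 12/(-11)) - 25263 = (-9781 + 12*(-1/11)) - 25263 = (-9781 - 12/11) - 25263 = -107603/11 - 25263 = -385496/11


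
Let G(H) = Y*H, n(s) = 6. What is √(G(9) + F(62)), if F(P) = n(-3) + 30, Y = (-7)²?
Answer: 3*√53 ≈ 21.840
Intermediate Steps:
Y = 49
F(P) = 36 (F(P) = 6 + 30 = 36)
G(H) = 49*H
√(G(9) + F(62)) = √(49*9 + 36) = √(441 + 36) = √477 = 3*√53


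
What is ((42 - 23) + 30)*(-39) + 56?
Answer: -1855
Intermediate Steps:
((42 - 23) + 30)*(-39) + 56 = (19 + 30)*(-39) + 56 = 49*(-39) + 56 = -1911 + 56 = -1855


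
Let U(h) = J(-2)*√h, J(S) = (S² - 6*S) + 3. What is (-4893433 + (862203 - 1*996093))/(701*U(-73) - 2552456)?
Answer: 1833145822184/932568788927 + 9565559291*I*√73/932568788927 ≈ 1.9657 + 0.087638*I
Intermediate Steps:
J(S) = 3 + S² - 6*S
U(h) = 19*√h (U(h) = (3 + (-2)² - 6*(-2))*√h = (3 + 4 + 12)*√h = 19*√h)
(-4893433 + (862203 - 1*996093))/(701*U(-73) - 2552456) = (-4893433 + (862203 - 1*996093))/(701*(19*√(-73)) - 2552456) = (-4893433 + (862203 - 996093))/(701*(19*(I*√73)) - 2552456) = (-4893433 - 133890)/(701*(19*I*√73) - 2552456) = -5027323/(13319*I*√73 - 2552456) = -5027323/(-2552456 + 13319*I*√73)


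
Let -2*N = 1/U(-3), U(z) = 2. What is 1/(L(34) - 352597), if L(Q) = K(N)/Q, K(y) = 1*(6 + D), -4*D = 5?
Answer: -136/47953173 ≈ -2.8361e-6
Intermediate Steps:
D = -5/4 (D = -¼*5 = -5/4 ≈ -1.2500)
N = -¼ (N = -1/(2*2) = -½*½ = -¼ ≈ -0.25000)
K(y) = 19/4 (K(y) = 1*(6 - 5/4) = 1*(19/4) = 19/4)
L(Q) = 19/(4*Q)
1/(L(34) - 352597) = 1/((19/4)/34 - 352597) = 1/((19/4)*(1/34) - 352597) = 1/(19/136 - 352597) = 1/(-47953173/136) = -136/47953173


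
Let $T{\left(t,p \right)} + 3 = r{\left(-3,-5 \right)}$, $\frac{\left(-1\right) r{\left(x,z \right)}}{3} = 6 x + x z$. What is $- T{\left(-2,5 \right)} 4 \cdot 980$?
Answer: $-23520$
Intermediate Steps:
$r{\left(x,z \right)} = - 18 x - 3 x z$ ($r{\left(x,z \right)} = - 3 \left(6 x + x z\right) = - 18 x - 3 x z$)
$T{\left(t,p \right)} = 6$ ($T{\left(t,p \right)} = -3 - - 9 \left(6 - 5\right) = -3 - \left(-9\right) 1 = -3 + 9 = 6$)
$- T{\left(-2,5 \right)} 4 \cdot 980 = - 6 \cdot 4 \cdot 980 = \left(-1\right) 24 \cdot 980 = \left(-24\right) 980 = -23520$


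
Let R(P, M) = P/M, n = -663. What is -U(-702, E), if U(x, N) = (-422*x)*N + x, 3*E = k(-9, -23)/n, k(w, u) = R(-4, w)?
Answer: 39178/51 ≈ 768.20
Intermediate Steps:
k(w, u) = -4/w
E = -4/17901 (E = (-4/(-9)/(-663))/3 = (-4*(-⅑)*(-1/663))/3 = ((4/9)*(-1/663))/3 = (⅓)*(-4/5967) = -4/17901 ≈ -0.00022345)
U(x, N) = x - 422*N*x (U(x, N) = -422*N*x + x = x - 422*N*x)
-U(-702, E) = -(-702)*(1 - 422*(-4/17901)) = -(-702)*(1 + 1688/17901) = -(-702)*19589/17901 = -1*(-39178/51) = 39178/51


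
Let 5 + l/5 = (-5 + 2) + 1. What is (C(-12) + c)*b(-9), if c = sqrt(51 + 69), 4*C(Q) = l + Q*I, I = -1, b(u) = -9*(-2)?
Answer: -207/2 + 36*sqrt(30) ≈ 93.680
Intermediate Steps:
l = -35 (l = -25 + 5*((-5 + 2) + 1) = -25 + 5*(-3 + 1) = -25 + 5*(-2) = -25 - 10 = -35)
b(u) = 18
C(Q) = -35/4 - Q/4 (C(Q) = (-35 + Q*(-1))/4 = (-35 - Q)/4 = -35/4 - Q/4)
c = 2*sqrt(30) (c = sqrt(120) = 2*sqrt(30) ≈ 10.954)
(C(-12) + c)*b(-9) = ((-35/4 - 1/4*(-12)) + 2*sqrt(30))*18 = ((-35/4 + 3) + 2*sqrt(30))*18 = (-23/4 + 2*sqrt(30))*18 = -207/2 + 36*sqrt(30)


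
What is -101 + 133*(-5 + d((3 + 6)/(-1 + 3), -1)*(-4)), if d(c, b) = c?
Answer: -3160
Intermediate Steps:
-101 + 133*(-5 + d((3 + 6)/(-1 + 3), -1)*(-4)) = -101 + 133*(-5 + ((3 + 6)/(-1 + 3))*(-4)) = -101 + 133*(-5 + (9/2)*(-4)) = -101 + 133*(-5 - 18) = -101 + 133*(-23) = -101 - 3059 = -3160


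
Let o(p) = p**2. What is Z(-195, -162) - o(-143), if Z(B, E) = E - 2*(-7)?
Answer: -20597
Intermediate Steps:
Z(B, E) = 14 + E (Z(B, E) = E + 14 = 14 + E)
Z(-195, -162) - o(-143) = (14 - 162) - 1*(-143)**2 = -148 - 1*20449 = -148 - 20449 = -20597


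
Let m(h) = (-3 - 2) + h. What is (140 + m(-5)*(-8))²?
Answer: 48400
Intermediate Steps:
m(h) = -5 + h
(140 + m(-5)*(-8))² = (140 + (-5 - 5)*(-8))² = (140 - 10*(-8))² = (140 + 80)² = 220² = 48400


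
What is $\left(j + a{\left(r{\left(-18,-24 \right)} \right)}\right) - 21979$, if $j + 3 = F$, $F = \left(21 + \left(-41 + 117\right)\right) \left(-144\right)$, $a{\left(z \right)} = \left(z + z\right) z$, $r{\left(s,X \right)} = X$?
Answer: $-34798$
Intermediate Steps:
$a{\left(z \right)} = 2 z^{2}$ ($a{\left(z \right)} = 2 z z = 2 z^{2}$)
$F = -13968$ ($F = \left(21 + 76\right) \left(-144\right) = 97 \left(-144\right) = -13968$)
$j = -13971$ ($j = -3 - 13968 = -13971$)
$\left(j + a{\left(r{\left(-18,-24 \right)} \right)}\right) - 21979 = \left(-13971 + 2 \left(-24\right)^{2}\right) - 21979 = \left(-13971 + 2 \cdot 576\right) - 21979 = \left(-13971 + 1152\right) - 21979 = -12819 - 21979 = -34798$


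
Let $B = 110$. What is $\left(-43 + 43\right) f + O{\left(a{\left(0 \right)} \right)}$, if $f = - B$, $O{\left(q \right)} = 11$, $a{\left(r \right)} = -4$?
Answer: $11$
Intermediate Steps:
$f = -110$ ($f = \left(-1\right) 110 = -110$)
$\left(-43 + 43\right) f + O{\left(a{\left(0 \right)} \right)} = \left(-43 + 43\right) \left(-110\right) + 11 = 0 \left(-110\right) + 11 = 0 + 11 = 11$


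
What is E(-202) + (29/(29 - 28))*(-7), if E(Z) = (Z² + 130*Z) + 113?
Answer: 14454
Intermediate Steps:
E(Z) = 113 + Z² + 130*Z
E(-202) + (29/(29 - 28))*(-7) = (113 + (-202)² + 130*(-202)) + (29/(29 - 28))*(-7) = (113 + 40804 - 26260) + (29/1)*(-7) = 14657 + (1*29)*(-7) = 14657 + 29*(-7) = 14657 - 203 = 14454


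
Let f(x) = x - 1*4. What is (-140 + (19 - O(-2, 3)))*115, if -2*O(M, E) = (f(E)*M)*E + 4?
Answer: -13340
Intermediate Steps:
f(x) = -4 + x (f(x) = x - 4 = -4 + x)
O(M, E) = -2 - E*M*(-4 + E)/2 (O(M, E) = -(((-4 + E)*M)*E + 4)/2 = -((M*(-4 + E))*E + 4)/2 = -(E*M*(-4 + E) + 4)/2 = -(4 + E*M*(-4 + E))/2 = -2 - E*M*(-4 + E)/2)
(-140 + (19 - O(-2, 3)))*115 = (-140 + (19 - (-2 - 1/2*3*(-2)*(-4 + 3))))*115 = (-140 + (19 - (-2 - 1/2*3*(-2)*(-1))))*115 = (-140 + (19 - (-2 - 3)))*115 = (-140 + (19 - 1*(-5)))*115 = (-140 + (19 + 5))*115 = (-140 + 24)*115 = -116*115 = -13340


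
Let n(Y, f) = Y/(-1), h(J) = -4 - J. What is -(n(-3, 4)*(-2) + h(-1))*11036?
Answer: 99324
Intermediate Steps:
n(Y, f) = -Y (n(Y, f) = Y*(-1) = -Y)
-(n(-3, 4)*(-2) + h(-1))*11036 = -(-1*(-3)*(-2) + (-4 - 1*(-1)))*11036 = -(3*(-2) + (-4 + 1))*11036 = -(-6 - 3)*11036 = -(-9)*11036 = -1*(-99324) = 99324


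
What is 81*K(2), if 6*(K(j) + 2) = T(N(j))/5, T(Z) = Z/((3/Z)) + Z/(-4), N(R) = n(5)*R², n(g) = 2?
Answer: -549/5 ≈ -109.80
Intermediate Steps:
N(R) = 2*R²
T(Z) = -Z/4 + Z²/3 (T(Z) = Z*(Z/3) + Z*(-¼) = Z²/3 - Z/4 = -Z/4 + Z²/3)
K(j) = -2 + j²*(-3 + 8*j²)/180 (K(j) = -2 + (((2*j²)*(-3 + 4*(2*j²))/12)/5)/6 = -2 + (((2*j²)*(-3 + 8*j²)/12)*(⅕))/6 = -2 + ((j²*(-3 + 8*j²)/6)*(⅕))/6 = -2 + (j²*(-3 + 8*j²)/30)/6 = -2 + j²*(-3 + 8*j²)/180)
81*K(2) = 81*(-2 + (1/180)*2²*(-3 + 8*2²)) = 81*(-2 + (1/180)*4*(-3 + 8*4)) = 81*(-2 + (1/180)*4*(-3 + 32)) = 81*(-2 + (1/180)*4*29) = 81*(-2 + 29/45) = 81*(-61/45) = -549/5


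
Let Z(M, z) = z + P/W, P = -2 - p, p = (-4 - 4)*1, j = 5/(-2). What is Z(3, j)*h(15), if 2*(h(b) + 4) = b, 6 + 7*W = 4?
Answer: -329/4 ≈ -82.250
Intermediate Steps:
j = -5/2 (j = 5*(-1/2) = -5/2 ≈ -2.5000)
W = -2/7 (W = -6/7 + (1/7)*4 = -6/7 + 4/7 = -2/7 ≈ -0.28571)
p = -8 (p = -8*1 = -8)
P = 6 (P = -2 - 1*(-8) = -2 + 8 = 6)
h(b) = -4 + b/2
Z(M, z) = -21 + z (Z(M, z) = z + 6/(-2/7) = z + 6*(-7/2) = z - 21 = -21 + z)
Z(3, j)*h(15) = (-21 - 5/2)*(-4 + (1/2)*15) = -47*(-4 + 15/2)/2 = -47/2*7/2 = -329/4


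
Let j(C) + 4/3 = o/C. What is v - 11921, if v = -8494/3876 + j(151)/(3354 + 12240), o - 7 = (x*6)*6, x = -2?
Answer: -13602564051196/1140849243 ≈ -11923.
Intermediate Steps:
o = -65 (o = 7 - 2*6*6 = 7 - 12*6 = 7 - 72 = -65)
j(C) = -4/3 - 65/C
v = -2500225393/1140849243 (v = -8494/3876 + (-4/3 - 65/151)/(3354 + 12240) = -8494*1/3876 + (-4/3 - 65*1/151)/15594 = -4247/1938 + (-4/3 - 65/151)*(1/15594) = -4247/1938 - 799/453*1/15594 = -4247/1938 - 799/7064082 = -2500225393/1140849243 ≈ -2.1915)
v - 11921 = -2500225393/1140849243 - 11921 = -13602564051196/1140849243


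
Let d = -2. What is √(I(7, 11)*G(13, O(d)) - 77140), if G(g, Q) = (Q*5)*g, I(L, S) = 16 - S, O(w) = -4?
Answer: 2*I*√19610 ≈ 280.07*I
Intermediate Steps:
G(g, Q) = 5*Q*g (G(g, Q) = (5*Q)*g = 5*Q*g)
√(I(7, 11)*G(13, O(d)) - 77140) = √((16 - 1*11)*(5*(-4)*13) - 77140) = √((16 - 11)*(-260) - 77140) = √(5*(-260) - 77140) = √(-1300 - 77140) = √(-78440) = 2*I*√19610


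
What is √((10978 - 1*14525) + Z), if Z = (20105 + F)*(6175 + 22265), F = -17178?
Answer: √83240333 ≈ 9123.6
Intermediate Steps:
Z = 83243880 (Z = (20105 - 17178)*(6175 + 22265) = 2927*28440 = 83243880)
√((10978 - 1*14525) + Z) = √((10978 - 1*14525) + 83243880) = √((10978 - 14525) + 83243880) = √(-3547 + 83243880) = √83240333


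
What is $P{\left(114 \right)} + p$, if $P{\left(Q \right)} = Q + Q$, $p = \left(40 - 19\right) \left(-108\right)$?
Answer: $-2040$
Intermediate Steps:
$p = -2268$ ($p = 21 \left(-108\right) = -2268$)
$P{\left(Q \right)} = 2 Q$
$P{\left(114 \right)} + p = 2 \cdot 114 - 2268 = 228 - 2268 = -2040$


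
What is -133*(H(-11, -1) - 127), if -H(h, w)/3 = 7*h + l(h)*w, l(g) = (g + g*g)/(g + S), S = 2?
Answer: -26866/3 ≈ -8955.3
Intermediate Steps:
l(g) = (g + g²)/(2 + g) (l(g) = (g + g*g)/(g + 2) = (g + g²)/(2 + g))
H(h, w) = -21*h - 3*h*w*(1 + h)/(2 + h) (H(h, w) = -3*(7*h + (h*(1 + h)/(2 + h))*w) = -3*(7*h + h*w*(1 + h)/(2 + h)) = -21*h - 3*h*w*(1 + h)/(2 + h))
-133*(H(-11, -1) - 127) = -133*(3*(-11)*(-14 - 7*(-11) - 1*(-1)*(1 - 11))/(2 - 11) - 127) = -133*(3*(-11)*(-14 + 77 - 1*(-1)*(-10))/(-9) - 127) = -133*(3*(-11)*(-⅑)*(-14 + 77 - 10) - 127) = -133*(3*(-11)*(-⅑)*53 - 127) = -133*(583/3 - 127) = -133*202/3 = -26866/3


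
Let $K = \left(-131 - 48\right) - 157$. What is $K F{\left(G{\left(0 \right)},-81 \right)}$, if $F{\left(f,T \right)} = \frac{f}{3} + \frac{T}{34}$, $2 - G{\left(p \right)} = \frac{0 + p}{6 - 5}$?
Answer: $\frac{9800}{17} \approx 576.47$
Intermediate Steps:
$K = -336$ ($K = -179 - 157 = -336$)
$G{\left(p \right)} = 2 - p$ ($G{\left(p \right)} = 2 - \frac{0 + p}{6 - 5} = 2 - \frac{p}{1} = 2 - p 1 = 2 - p$)
$F{\left(f,T \right)} = \frac{f}{3} + \frac{T}{34}$ ($F{\left(f,T \right)} = f \frac{1}{3} + T \frac{1}{34} = \frac{f}{3} + \frac{T}{34}$)
$K F{\left(G{\left(0 \right)},-81 \right)} = - 336 \left(\frac{2 - 0}{3} + \frac{1}{34} \left(-81\right)\right) = - 336 \left(\frac{2 + 0}{3} - \frac{81}{34}\right) = - 336 \left(\frac{1}{3} \cdot 2 - \frac{81}{34}\right) = - 336 \left(\frac{2}{3} - \frac{81}{34}\right) = \left(-336\right) \left(- \frac{175}{102}\right) = \frac{9800}{17}$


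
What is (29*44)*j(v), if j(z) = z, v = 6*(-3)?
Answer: -22968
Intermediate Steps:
v = -18
(29*44)*j(v) = (29*44)*(-18) = 1276*(-18) = -22968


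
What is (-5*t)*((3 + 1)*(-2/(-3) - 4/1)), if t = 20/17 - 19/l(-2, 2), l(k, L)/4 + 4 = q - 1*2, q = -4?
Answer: 5615/51 ≈ 110.10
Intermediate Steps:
l(k, L) = -40 (l(k, L) = -16 + 4*(-4 - 1*2) = -16 + 4*(-4 - 2) = -16 + 4*(-6) = -16 - 24 = -40)
t = 1123/680 (t = 20/17 - 19/(-40) = 20*(1/17) - 19*(-1/40) = 20/17 + 19/40 = 1123/680 ≈ 1.6515)
(-5*t)*((3 + 1)*(-2/(-3) - 4/1)) = (-5*1123/680)*((3 + 1)*(-2/(-3) - 4/1)) = -1123*(-2*(-1/3) - 4*1)/34 = -1123*(2/3 - 4)/34 = -1123*(-10)/(34*3) = -1123/136*(-40/3) = 5615/51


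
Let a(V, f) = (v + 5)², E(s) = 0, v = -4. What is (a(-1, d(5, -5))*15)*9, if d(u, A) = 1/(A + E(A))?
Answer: 135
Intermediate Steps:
d(u, A) = 1/A (d(u, A) = 1/(A + 0) = 1/A)
a(V, f) = 1 (a(V, f) = (-4 + 5)² = 1² = 1)
(a(-1, d(5, -5))*15)*9 = (1*15)*9 = 15*9 = 135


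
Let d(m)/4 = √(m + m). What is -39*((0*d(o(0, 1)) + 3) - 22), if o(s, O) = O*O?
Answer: 741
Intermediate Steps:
o(s, O) = O²
d(m) = 4*√2*√m (d(m) = 4*√(m + m) = 4*√(2*m) = 4*(√2*√m) = 4*√2*√m)
-39*((0*d(o(0, 1)) + 3) - 22) = -39*((0*(4*√2*√(1²)) + 3) - 22) = -39*((0*(4*√2*√1) + 3) - 22) = -39*((0*(4*√2*1) + 3) - 22) = -39*((0*(4*√2) + 3) - 22) = -39*((0 + 3) - 22) = -39*(3 - 22) = -39*(-19) = 741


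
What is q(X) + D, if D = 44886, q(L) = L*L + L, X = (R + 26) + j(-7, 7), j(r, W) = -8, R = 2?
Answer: 45306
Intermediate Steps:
X = 20 (X = (2 + 26) - 8 = 28 - 8 = 20)
q(L) = L + L² (q(L) = L² + L = L + L²)
q(X) + D = 20*(1 + 20) + 44886 = 20*21 + 44886 = 420 + 44886 = 45306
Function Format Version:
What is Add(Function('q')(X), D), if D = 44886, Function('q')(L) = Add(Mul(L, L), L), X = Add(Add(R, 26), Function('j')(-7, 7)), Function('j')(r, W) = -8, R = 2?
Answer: 45306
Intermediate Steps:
X = 20 (X = Add(Add(2, 26), -8) = Add(28, -8) = 20)
Function('q')(L) = Add(L, Pow(L, 2)) (Function('q')(L) = Add(Pow(L, 2), L) = Add(L, Pow(L, 2)))
Add(Function('q')(X), D) = Add(Mul(20, Add(1, 20)), 44886) = Add(Mul(20, 21), 44886) = Add(420, 44886) = 45306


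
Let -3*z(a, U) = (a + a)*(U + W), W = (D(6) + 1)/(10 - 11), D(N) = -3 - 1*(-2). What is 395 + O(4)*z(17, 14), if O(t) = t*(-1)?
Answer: 3089/3 ≈ 1029.7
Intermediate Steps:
D(N) = -1 (D(N) = -3 + 2 = -1)
W = 0 (W = (-1 + 1)/(10 - 11) = 0/(-1) = 0*(-1) = 0)
O(t) = -t
z(a, U) = -2*U*a/3 (z(a, U) = -(a + a)*(U + 0)/3 = -2*a*U/3 = -2*U*a/3)
395 + O(4)*z(17, 14) = 395 + (-1*4)*(-⅔*14*17) = 395 - 4*(-476/3) = 395 + 1904/3 = 3089/3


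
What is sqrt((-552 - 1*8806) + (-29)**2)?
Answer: I*sqrt(8517) ≈ 92.288*I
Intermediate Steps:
sqrt((-552 - 1*8806) + (-29)**2) = sqrt((-552 - 8806) + 841) = sqrt(-9358 + 841) = sqrt(-8517) = I*sqrt(8517)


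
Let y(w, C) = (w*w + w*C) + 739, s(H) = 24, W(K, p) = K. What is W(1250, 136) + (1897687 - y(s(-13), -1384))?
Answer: 1930838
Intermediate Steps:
y(w, C) = 739 + w**2 + C*w (y(w, C) = (w**2 + C*w) + 739 = 739 + w**2 + C*w)
W(1250, 136) + (1897687 - y(s(-13), -1384)) = 1250 + (1897687 - (739 + 24**2 - 1384*24)) = 1250 + (1897687 - (739 + 576 - 33216)) = 1250 + (1897687 - 1*(-31901)) = 1250 + (1897687 + 31901) = 1250 + 1929588 = 1930838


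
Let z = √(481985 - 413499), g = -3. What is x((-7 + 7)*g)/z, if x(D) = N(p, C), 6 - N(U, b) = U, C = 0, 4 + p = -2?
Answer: 6*√566/3113 ≈ 0.045854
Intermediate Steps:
p = -6 (p = -4 - 2 = -6)
N(U, b) = 6 - U
x(D) = 12 (x(D) = 6 - 1*(-6) = 6 + 6 = 12)
z = 11*√566 (z = √68486 = 11*√566 ≈ 261.70)
x((-7 + 7)*g)/z = 12/((11*√566)) = 12*(√566/6226) = 6*√566/3113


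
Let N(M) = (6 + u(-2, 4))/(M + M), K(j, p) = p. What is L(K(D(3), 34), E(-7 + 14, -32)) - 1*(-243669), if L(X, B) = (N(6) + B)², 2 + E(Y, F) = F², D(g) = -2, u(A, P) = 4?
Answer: 46434853/36 ≈ 1.2899e+6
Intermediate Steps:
N(M) = 5/M (N(M) = (6 + 4)/(M + M) = 10/((2*M)) = 10*(1/(2*M)) = 5/M)
E(Y, F) = -2 + F²
L(X, B) = (⅚ + B)² (L(X, B) = (5/6 + B)² = (5*(⅙) + B)² = (⅚ + B)²)
L(K(D(3), 34), E(-7 + 14, -32)) - 1*(-243669) = (5 + 6*(-2 + (-32)²))²/36 - 1*(-243669) = (5 + 6*(-2 + 1024))²/36 + 243669 = (5 + 6*1022)²/36 + 243669 = (5 + 6132)²/36 + 243669 = (1/36)*6137² + 243669 = (1/36)*37662769 + 243669 = 37662769/36 + 243669 = 46434853/36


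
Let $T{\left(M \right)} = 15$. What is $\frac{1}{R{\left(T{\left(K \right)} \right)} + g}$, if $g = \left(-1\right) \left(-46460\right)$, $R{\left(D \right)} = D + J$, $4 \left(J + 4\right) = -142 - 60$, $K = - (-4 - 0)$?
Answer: $\frac{2}{92841} \approx 2.1542 \cdot 10^{-5}$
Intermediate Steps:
$K = 4$ ($K = - (-4 + 0) = \left(-1\right) \left(-4\right) = 4$)
$J = - \frac{109}{2}$ ($J = -4 + \frac{-142 - 60}{4} = -4 + \frac{1}{4} \left(-202\right) = -4 - \frac{101}{2} = - \frac{109}{2} \approx -54.5$)
$R{\left(D \right)} = - \frac{109}{2} + D$ ($R{\left(D \right)} = D - \frac{109}{2} = - \frac{109}{2} + D$)
$g = 46460$
$\frac{1}{R{\left(T{\left(K \right)} \right)} + g} = \frac{1}{\left(- \frac{109}{2} + 15\right) + 46460} = \frac{1}{- \frac{79}{2} + 46460} = \frac{1}{\frac{92841}{2}} = \frac{2}{92841}$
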